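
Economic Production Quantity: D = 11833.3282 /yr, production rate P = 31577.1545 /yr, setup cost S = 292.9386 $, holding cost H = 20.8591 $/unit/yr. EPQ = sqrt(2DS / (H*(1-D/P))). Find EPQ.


1 - D/P = 1 - 0.3747 = 0.6253
H*(1-D/P) = 13.0423
2DS = 6932877.1925
EPQ = sqrt(531568.9580) = 729.0878

729.0878 units


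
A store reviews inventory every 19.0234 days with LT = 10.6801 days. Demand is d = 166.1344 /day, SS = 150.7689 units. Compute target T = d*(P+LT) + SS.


P + LT = 29.7035
d*(P+LT) = 166.1344 * 29.7035 = 4934.7732
T = 4934.7732 + 150.7689 = 5085.5421

5085.5421 units


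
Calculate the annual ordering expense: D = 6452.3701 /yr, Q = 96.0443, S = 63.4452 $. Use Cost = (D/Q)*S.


Number of orders = D/Q = 67.1812
Cost = 67.1812 * 63.4452 = 4262.3239

4262.3239 $/yr


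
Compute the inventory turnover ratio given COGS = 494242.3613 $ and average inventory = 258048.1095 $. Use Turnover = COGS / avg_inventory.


Turnover = 494242.3613 / 258048.1095 = 1.9153

1.9153


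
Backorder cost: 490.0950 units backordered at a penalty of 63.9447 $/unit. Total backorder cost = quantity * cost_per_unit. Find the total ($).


Total = 490.0950 * 63.9447 = 31338.9777

31338.9777 $


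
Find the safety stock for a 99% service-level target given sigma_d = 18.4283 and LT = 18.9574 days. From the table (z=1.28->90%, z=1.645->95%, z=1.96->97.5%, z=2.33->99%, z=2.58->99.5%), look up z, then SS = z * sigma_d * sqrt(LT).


From the table, SL = 99% corresponds to z = 2.33
sqrt(LT) = sqrt(18.9574) = 4.3540
SS = 2.33 * 18.4283 * 4.3540 = 186.9522

186.9522 units


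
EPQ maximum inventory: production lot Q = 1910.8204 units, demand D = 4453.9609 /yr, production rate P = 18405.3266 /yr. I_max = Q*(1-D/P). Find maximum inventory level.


D/P = 0.2420
1 - D/P = 0.7580
I_max = 1910.8204 * 0.7580 = 1448.4152

1448.4152 units


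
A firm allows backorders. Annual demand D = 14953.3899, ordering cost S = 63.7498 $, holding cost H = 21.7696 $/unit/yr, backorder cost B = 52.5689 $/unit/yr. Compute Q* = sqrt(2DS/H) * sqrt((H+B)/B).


sqrt(2DS/H) = 295.9368
sqrt((H+B)/B) = 1.1892
Q* = 295.9368 * 1.1892 = 351.9180

351.9180 units


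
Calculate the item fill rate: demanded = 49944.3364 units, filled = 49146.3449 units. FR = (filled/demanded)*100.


FR = 49146.3449 / 49944.3364 * 100 = 98.4022

98.4022%


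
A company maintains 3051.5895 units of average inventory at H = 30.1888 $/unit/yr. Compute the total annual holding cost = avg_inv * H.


Cost = 3051.5895 * 30.1888 = 92123.8251

92123.8251 $/yr


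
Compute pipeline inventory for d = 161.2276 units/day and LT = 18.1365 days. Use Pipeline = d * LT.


Pipeline = 161.2276 * 18.1365 = 2924.1044

2924.1044 units


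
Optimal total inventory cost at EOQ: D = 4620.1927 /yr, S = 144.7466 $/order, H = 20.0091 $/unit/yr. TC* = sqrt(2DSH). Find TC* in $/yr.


2*D*S*H = 26762458.7676
TC* = sqrt(26762458.7676) = 5173.2445

5173.2445 $/yr


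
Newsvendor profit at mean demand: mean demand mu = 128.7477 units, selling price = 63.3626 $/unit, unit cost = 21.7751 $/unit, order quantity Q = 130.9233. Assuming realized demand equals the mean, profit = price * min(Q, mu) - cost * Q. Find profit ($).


Sales at mu = min(130.9233, 128.7477) = 128.7477
Revenue = 63.3626 * 128.7477 = 8157.7890
Total cost = 21.7751 * 130.9233 = 2850.8679
Profit = 8157.7890 - 2850.8679 = 5306.9211

5306.9211 $


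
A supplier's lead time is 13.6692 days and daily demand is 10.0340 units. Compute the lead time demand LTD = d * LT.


LTD = 10.0340 * 13.6692 = 137.1568

137.1568 units


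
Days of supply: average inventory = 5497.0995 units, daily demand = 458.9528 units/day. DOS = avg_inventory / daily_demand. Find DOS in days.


DOS = 5497.0995 / 458.9528 = 11.9775

11.9775 days


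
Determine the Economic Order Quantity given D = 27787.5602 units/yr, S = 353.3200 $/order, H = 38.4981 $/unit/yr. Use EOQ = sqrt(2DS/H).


2*D*S = 2 * 27787.5602 * 353.3200 = 19635801.5397
2*D*S/H = 510045.9903
EOQ = sqrt(510045.9903) = 714.1750

714.1750 units


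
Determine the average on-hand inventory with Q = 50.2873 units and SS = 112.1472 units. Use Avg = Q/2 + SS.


Q/2 = 25.1437
Avg = 25.1437 + 112.1472 = 137.2909

137.2909 units


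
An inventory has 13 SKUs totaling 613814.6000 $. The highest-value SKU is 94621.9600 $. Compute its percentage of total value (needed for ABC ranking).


Top item = 94621.9600
Total = 613814.6000
Percentage = 94621.9600 / 613814.6000 * 100 = 15.4154

15.4154%


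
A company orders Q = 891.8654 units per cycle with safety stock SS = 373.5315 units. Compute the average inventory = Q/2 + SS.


Q/2 = 445.9327
Avg = 445.9327 + 373.5315 = 819.4642

819.4642 units


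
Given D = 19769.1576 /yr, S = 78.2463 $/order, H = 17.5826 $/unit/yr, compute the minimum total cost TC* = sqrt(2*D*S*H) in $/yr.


2*D*S*H = 54395762.1108
TC* = sqrt(54395762.1108) = 7375.3483

7375.3483 $/yr


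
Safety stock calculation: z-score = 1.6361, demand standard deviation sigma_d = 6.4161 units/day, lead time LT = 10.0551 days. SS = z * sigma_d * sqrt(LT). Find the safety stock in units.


sqrt(LT) = sqrt(10.0551) = 3.1710
SS = 1.6361 * 6.4161 * 3.1710 = 33.2870

33.2870 units


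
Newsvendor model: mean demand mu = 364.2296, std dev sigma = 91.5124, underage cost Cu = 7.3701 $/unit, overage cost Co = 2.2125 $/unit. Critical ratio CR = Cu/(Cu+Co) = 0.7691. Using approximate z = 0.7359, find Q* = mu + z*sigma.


CR = Cu/(Cu+Co) = 7.3701/(7.3701+2.2125) = 0.7691
z = 0.7359
Q* = 364.2296 + 0.7359 * 91.5124 = 431.5736

431.5736 units


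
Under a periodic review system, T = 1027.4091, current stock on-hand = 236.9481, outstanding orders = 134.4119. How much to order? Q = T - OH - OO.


Inventory position = OH + OO = 236.9481 + 134.4119 = 371.3600
Q = 1027.4091 - 371.3600 = 656.0491

656.0491 units


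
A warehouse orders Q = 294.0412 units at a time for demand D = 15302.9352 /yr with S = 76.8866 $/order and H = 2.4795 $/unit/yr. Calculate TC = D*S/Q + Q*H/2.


Ordering cost = D*S/Q = 4001.4483
Holding cost = Q*H/2 = 364.5376
TC = 4001.4483 + 364.5376 = 4365.9859

4365.9859 $/yr


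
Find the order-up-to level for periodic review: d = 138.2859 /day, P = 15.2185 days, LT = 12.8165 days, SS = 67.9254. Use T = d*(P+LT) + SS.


P + LT = 28.0350
d*(P+LT) = 138.2859 * 28.0350 = 3876.8452
T = 3876.8452 + 67.9254 = 3944.7706

3944.7706 units


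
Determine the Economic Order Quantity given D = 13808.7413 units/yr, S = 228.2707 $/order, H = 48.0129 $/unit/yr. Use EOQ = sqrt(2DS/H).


2*D*S = 2 * 13808.7413 * 228.2707 = 6304262.0853
2*D*S/H = 131303.5056
EOQ = sqrt(131303.5056) = 362.3583

362.3583 units


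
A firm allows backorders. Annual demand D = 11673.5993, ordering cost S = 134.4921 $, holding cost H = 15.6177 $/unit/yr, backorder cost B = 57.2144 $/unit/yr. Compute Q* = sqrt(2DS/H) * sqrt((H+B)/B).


sqrt(2DS/H) = 448.3914
sqrt((H+B)/B) = 1.1283
Q* = 448.3914 * 1.1283 = 505.9015

505.9015 units


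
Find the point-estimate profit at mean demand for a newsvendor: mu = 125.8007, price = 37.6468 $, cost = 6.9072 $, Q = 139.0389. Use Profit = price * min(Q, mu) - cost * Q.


Sales at mu = min(139.0389, 125.8007) = 125.8007
Revenue = 37.6468 * 125.8007 = 4735.9938
Total cost = 6.9072 * 139.0389 = 960.3695
Profit = 4735.9938 - 960.3695 = 3775.6243

3775.6243 $


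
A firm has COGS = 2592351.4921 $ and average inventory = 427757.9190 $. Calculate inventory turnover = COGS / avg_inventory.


Turnover = 2592351.4921 / 427757.9190 = 6.0603

6.0603


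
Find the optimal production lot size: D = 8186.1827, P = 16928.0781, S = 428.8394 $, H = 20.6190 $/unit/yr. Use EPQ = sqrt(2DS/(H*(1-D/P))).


1 - D/P = 1 - 0.4836 = 0.5164
H*(1-D/P) = 10.6479
2DS = 7021115.3547
EPQ = sqrt(659387.2695) = 812.0266

812.0266 units


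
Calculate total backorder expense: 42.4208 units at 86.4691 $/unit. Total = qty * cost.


Total = 42.4208 * 86.4691 = 3668.0884

3668.0884 $


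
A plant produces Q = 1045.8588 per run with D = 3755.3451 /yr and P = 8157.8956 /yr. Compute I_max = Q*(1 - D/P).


D/P = 0.4603
1 - D/P = 0.5397
I_max = 1045.8588 * 0.5397 = 564.4159

564.4159 units


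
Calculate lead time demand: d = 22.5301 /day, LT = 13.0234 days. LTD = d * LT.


LTD = 22.5301 * 13.0234 = 293.4185

293.4185 units


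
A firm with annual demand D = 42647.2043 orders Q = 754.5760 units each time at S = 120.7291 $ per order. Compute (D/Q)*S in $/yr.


Number of orders = D/Q = 56.5181
Cost = 56.5181 * 120.7291 = 6823.3797

6823.3797 $/yr


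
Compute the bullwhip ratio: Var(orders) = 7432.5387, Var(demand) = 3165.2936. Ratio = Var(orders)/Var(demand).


BW = 7432.5387 / 3165.2936 = 2.3481

2.3481


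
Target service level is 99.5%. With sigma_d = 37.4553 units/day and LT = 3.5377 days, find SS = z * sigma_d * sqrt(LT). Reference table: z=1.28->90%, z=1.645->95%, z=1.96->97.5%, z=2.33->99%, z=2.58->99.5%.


From the table, SL = 99.5% corresponds to z = 2.58
sqrt(LT) = sqrt(3.5377) = 1.8809
SS = 2.58 * 37.4553 * 1.8809 = 181.7580

181.7580 units


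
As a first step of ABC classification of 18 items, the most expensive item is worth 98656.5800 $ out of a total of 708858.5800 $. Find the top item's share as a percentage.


Top item = 98656.5800
Total = 708858.5800
Percentage = 98656.5800 / 708858.5800 * 100 = 13.9177

13.9177%


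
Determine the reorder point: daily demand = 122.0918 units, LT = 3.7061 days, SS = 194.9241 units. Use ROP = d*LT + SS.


d*LT = 122.0918 * 3.7061 = 452.4844
ROP = 452.4844 + 194.9241 = 647.4085

647.4085 units


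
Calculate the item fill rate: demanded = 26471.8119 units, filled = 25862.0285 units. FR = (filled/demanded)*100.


FR = 25862.0285 / 26471.8119 * 100 = 97.6965

97.6965%


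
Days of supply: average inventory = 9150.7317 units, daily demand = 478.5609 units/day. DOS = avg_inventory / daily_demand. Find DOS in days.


DOS = 9150.7317 / 478.5609 = 19.1214

19.1214 days


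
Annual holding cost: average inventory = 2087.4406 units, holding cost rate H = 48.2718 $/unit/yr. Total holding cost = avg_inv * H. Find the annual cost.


Cost = 2087.4406 * 48.2718 = 100764.5152

100764.5152 $/yr


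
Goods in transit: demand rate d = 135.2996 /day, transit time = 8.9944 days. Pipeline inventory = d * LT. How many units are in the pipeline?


Pipeline = 135.2996 * 8.9944 = 1216.9387

1216.9387 units


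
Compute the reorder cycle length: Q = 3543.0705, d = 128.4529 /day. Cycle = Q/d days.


Cycle = 3543.0705 / 128.4529 = 27.5826

27.5826 days


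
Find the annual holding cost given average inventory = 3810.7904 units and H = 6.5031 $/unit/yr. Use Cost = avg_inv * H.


Cost = 3810.7904 * 6.5031 = 24781.9511

24781.9511 $/yr


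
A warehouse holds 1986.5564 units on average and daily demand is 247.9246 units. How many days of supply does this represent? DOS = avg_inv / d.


DOS = 1986.5564 / 247.9246 = 8.0127

8.0127 days


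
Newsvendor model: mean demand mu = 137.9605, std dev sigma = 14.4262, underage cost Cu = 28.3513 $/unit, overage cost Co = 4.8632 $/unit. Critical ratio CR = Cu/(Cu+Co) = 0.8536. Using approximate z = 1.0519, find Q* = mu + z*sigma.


CR = Cu/(Cu+Co) = 28.3513/(28.3513+4.8632) = 0.8536
z = 1.0519
Q* = 137.9605 + 1.0519 * 14.4262 = 153.1354

153.1354 units


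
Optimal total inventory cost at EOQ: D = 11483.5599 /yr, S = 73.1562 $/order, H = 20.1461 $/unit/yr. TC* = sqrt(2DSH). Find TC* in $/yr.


2*D*S*H = 33849219.5416
TC* = sqrt(33849219.5416) = 5818.0082

5818.0082 $/yr


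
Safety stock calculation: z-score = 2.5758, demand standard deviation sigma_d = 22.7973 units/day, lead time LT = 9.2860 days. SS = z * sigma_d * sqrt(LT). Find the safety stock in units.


sqrt(LT) = sqrt(9.2860) = 3.0473
SS = 2.5758 * 22.7973 * 3.0473 = 178.9410

178.9410 units


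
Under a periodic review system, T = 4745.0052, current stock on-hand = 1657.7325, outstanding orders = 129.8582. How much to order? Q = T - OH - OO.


Inventory position = OH + OO = 1657.7325 + 129.8582 = 1787.5907
Q = 4745.0052 - 1787.5907 = 2957.4145

2957.4145 units


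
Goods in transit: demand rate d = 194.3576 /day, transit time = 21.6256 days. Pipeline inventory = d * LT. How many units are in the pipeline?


Pipeline = 194.3576 * 21.6256 = 4203.0997

4203.0997 units


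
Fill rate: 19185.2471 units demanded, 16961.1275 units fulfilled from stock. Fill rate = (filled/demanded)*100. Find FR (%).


FR = 16961.1275 / 19185.2471 * 100 = 88.4071

88.4071%


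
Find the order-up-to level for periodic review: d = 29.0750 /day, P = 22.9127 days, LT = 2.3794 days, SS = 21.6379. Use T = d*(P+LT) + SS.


P + LT = 25.2921
d*(P+LT) = 29.0750 * 25.2921 = 735.3678
T = 735.3678 + 21.6379 = 757.0057

757.0057 units


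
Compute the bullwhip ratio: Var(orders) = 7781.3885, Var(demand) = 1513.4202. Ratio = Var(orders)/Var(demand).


BW = 7781.3885 / 1513.4202 = 5.1416

5.1416


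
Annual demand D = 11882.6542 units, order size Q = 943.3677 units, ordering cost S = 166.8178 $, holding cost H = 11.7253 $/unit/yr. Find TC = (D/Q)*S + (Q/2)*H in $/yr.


Ordering cost = D*S/Q = 2101.2361
Holding cost = Q*H/2 = 5530.6346
TC = 2101.2361 + 5530.6346 = 7631.8707

7631.8707 $/yr


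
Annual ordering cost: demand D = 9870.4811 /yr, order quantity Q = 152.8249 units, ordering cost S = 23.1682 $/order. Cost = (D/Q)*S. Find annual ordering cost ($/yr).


Number of orders = D/Q = 64.5869
Cost = 64.5869 * 23.1682 = 1496.3614

1496.3614 $/yr


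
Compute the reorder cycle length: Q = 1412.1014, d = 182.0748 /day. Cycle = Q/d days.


Cycle = 1412.1014 / 182.0748 = 7.7556

7.7556 days


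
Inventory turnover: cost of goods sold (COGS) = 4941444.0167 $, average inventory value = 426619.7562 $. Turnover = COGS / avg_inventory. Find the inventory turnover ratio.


Turnover = 4941444.0167 / 426619.7562 = 11.5828

11.5828


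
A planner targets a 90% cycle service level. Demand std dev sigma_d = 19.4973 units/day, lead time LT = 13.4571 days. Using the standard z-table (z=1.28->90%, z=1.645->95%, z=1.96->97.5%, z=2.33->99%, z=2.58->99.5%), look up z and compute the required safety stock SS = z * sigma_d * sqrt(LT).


From the table, SL = 90% corresponds to z = 1.28
sqrt(LT) = sqrt(13.4571) = 3.6684
SS = 1.28 * 19.4973 * 3.6684 = 91.5504

91.5504 units


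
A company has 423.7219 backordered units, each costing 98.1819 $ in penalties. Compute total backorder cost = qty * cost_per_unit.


Total = 423.7219 * 98.1819 = 41601.8212

41601.8212 $


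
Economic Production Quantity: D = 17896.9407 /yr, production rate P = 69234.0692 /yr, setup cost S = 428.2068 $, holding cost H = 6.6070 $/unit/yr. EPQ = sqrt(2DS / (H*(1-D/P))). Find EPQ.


1 - D/P = 1 - 0.2585 = 0.7415
H*(1-D/P) = 4.8991
2DS = 15327183.4139
EPQ = sqrt(3128573.2837) = 1768.7773

1768.7773 units


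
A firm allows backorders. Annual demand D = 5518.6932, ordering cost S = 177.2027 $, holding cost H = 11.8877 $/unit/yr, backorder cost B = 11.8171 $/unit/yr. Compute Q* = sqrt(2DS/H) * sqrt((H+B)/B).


sqrt(2DS/H) = 405.6200
sqrt((H+B)/B) = 1.4163
Q* = 405.6200 * 1.4163 = 574.4895

574.4895 units


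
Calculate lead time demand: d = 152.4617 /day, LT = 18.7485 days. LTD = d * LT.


LTD = 152.4617 * 18.7485 = 2858.4282

2858.4282 units


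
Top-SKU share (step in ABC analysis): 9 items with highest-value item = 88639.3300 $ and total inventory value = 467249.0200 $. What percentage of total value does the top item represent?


Top item = 88639.3300
Total = 467249.0200
Percentage = 88639.3300 / 467249.0200 * 100 = 18.9705

18.9705%


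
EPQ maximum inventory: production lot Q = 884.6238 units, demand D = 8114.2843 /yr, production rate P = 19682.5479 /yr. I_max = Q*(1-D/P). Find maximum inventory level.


D/P = 0.4123
1 - D/P = 0.5877
I_max = 884.6238 * 0.5877 = 519.9307

519.9307 units


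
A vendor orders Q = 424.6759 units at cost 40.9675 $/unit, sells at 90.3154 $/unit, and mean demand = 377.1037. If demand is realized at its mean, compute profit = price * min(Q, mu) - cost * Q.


Sales at mu = min(424.6759, 377.1037) = 377.1037
Revenue = 90.3154 * 377.1037 = 34058.2715
Total cost = 40.9675 * 424.6759 = 17397.9099
Profit = 34058.2715 - 17397.9099 = 16660.3616

16660.3616 $


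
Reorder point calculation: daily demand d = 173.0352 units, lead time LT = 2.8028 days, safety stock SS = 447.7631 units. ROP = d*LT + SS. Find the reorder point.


d*LT = 173.0352 * 2.8028 = 484.9831
ROP = 484.9831 + 447.7631 = 932.7462

932.7462 units


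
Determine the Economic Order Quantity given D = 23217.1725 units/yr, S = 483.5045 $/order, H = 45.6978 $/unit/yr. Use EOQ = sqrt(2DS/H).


2*D*S = 2 * 23217.1725 * 483.5045 = 22451214.7621
2*D*S/H = 491297.4971
EOQ = sqrt(491297.4971) = 700.9262

700.9262 units


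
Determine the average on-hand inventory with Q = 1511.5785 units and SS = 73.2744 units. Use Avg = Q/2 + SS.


Q/2 = 755.7893
Avg = 755.7893 + 73.2744 = 829.0637

829.0637 units


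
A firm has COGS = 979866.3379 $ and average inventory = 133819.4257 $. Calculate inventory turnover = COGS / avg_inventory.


Turnover = 979866.3379 / 133819.4257 = 7.3223

7.3223


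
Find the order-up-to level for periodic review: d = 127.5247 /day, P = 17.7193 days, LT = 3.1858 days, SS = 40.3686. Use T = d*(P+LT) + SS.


P + LT = 20.9051
d*(P+LT) = 127.5247 * 20.9051 = 2665.9166
T = 2665.9166 + 40.3686 = 2706.2852

2706.2852 units


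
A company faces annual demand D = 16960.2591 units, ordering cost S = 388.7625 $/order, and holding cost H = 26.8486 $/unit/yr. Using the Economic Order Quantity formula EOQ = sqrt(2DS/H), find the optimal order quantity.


2*D*S = 2 * 16960.2591 * 388.7625 = 13187025.4567
2*D*S/H = 491162.4985
EOQ = sqrt(491162.4985) = 700.8299

700.8299 units


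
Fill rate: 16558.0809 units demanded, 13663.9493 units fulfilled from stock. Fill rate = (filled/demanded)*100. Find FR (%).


FR = 13663.9493 / 16558.0809 * 100 = 82.5213

82.5213%


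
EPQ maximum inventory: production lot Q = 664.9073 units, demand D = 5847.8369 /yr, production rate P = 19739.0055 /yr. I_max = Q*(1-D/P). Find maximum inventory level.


D/P = 0.2963
1 - D/P = 0.7037
I_max = 664.9073 * 0.7037 = 467.9232

467.9232 units


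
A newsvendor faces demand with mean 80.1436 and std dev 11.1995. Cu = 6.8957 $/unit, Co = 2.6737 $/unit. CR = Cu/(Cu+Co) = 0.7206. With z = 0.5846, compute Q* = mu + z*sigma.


CR = Cu/(Cu+Co) = 6.8957/(6.8957+2.6737) = 0.7206
z = 0.5846
Q* = 80.1436 + 0.5846 * 11.1995 = 86.6908

86.6908 units


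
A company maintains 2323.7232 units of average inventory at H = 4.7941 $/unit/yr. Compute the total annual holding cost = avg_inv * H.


Cost = 2323.7232 * 4.7941 = 11140.1614

11140.1614 $/yr


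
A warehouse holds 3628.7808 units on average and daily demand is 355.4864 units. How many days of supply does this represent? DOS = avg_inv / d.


DOS = 3628.7808 / 355.4864 = 10.2079

10.2079 days


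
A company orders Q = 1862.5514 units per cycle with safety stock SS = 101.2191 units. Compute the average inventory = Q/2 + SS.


Q/2 = 931.2757
Avg = 931.2757 + 101.2191 = 1032.4948

1032.4948 units


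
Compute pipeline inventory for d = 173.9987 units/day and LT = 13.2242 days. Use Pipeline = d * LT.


Pipeline = 173.9987 * 13.2242 = 2300.9936

2300.9936 units


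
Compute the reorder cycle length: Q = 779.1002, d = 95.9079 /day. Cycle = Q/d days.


Cycle = 779.1002 / 95.9079 = 8.1234

8.1234 days


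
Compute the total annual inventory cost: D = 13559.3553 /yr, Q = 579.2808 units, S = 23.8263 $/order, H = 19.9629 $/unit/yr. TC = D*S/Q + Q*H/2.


Ordering cost = D*S/Q = 557.7075
Holding cost = Q*H/2 = 5782.0623
TC = 557.7075 + 5782.0623 = 6339.7699

6339.7699 $/yr


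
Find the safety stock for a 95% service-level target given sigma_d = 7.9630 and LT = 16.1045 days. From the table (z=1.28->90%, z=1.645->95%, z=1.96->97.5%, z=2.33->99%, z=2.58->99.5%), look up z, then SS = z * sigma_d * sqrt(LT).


From the table, SL = 95% corresponds to z = 1.645
sqrt(LT) = sqrt(16.1045) = 4.0130
SS = 1.645 * 7.9630 * 4.0130 = 52.5674

52.5674 units


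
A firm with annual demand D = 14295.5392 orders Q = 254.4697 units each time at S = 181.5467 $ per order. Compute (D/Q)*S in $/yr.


Number of orders = D/Q = 56.1778
Cost = 56.1778 * 181.5467 = 10198.8880

10198.8880 $/yr


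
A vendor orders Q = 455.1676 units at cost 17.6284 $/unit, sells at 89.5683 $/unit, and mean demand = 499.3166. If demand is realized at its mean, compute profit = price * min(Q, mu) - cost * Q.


Sales at mu = min(455.1676, 499.3166) = 455.1676
Revenue = 89.5683 * 455.1676 = 40768.5881
Total cost = 17.6284 * 455.1676 = 8023.8765
Profit = 40768.5881 - 8023.8765 = 32744.7116

32744.7116 $


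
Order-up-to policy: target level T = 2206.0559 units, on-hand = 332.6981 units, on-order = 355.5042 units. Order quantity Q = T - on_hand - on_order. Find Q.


Inventory position = OH + OO = 332.6981 + 355.5042 = 688.2023
Q = 2206.0559 - 688.2023 = 1517.8536

1517.8536 units


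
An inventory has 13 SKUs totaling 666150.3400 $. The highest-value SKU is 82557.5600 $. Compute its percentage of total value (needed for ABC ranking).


Top item = 82557.5600
Total = 666150.3400
Percentage = 82557.5600 / 666150.3400 * 100 = 12.3932

12.3932%


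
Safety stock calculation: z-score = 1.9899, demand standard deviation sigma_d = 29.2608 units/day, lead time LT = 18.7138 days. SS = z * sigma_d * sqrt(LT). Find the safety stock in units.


sqrt(LT) = sqrt(18.7138) = 4.3259
SS = 1.9899 * 29.2608 * 4.3259 = 251.8828

251.8828 units


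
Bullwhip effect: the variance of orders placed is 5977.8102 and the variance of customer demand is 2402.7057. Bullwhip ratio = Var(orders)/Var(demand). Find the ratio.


BW = 5977.8102 / 2402.7057 = 2.4879

2.4879


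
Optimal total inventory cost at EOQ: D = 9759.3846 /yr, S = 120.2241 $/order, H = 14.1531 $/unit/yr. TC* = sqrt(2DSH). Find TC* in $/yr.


2*D*S*H = 33212038.9535
TC* = sqrt(33212038.9535) = 5762.9887

5762.9887 $/yr


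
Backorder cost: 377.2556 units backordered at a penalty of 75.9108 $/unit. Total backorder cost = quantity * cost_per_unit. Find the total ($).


Total = 377.2556 * 75.9108 = 28637.7744

28637.7744 $


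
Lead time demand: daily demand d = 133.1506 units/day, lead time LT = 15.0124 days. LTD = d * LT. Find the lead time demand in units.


LTD = 133.1506 * 15.0124 = 1998.9101

1998.9101 units


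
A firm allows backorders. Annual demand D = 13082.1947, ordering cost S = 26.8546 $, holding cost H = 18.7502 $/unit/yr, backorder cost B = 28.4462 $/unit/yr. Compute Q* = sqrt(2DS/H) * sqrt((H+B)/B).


sqrt(2DS/H) = 193.5805
sqrt((H+B)/B) = 1.2881
Q* = 193.5805 * 1.2881 = 249.3469

249.3469 units


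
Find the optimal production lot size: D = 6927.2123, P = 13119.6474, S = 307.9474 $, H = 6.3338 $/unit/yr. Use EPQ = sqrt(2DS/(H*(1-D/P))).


1 - D/P = 1 - 0.5280 = 0.4720
H*(1-D/P) = 2.9895
2DS = 4266434.0341
EPQ = sqrt(1427122.9460) = 1194.6225

1194.6225 units


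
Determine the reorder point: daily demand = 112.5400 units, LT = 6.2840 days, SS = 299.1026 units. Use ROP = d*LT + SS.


d*LT = 112.5400 * 6.2840 = 707.2014
ROP = 707.2014 + 299.1026 = 1006.3040

1006.3040 units


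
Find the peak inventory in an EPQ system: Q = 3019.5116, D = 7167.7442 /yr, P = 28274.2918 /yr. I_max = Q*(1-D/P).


D/P = 0.2535
1 - D/P = 0.7465
I_max = 3019.5116 * 0.7465 = 2254.0429

2254.0429 units


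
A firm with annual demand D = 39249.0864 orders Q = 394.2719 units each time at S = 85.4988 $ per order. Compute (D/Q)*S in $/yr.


Number of orders = D/Q = 99.5483
Cost = 99.5483 * 85.4988 = 8511.2578

8511.2578 $/yr


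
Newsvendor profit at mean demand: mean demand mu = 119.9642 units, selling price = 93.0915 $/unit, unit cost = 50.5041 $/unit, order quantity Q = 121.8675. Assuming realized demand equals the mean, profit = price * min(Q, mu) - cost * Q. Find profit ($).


Sales at mu = min(121.8675, 119.9642) = 119.9642
Revenue = 93.0915 * 119.9642 = 11167.6473
Total cost = 50.5041 * 121.8675 = 6154.8084
Profit = 11167.6473 - 6154.8084 = 5012.8389

5012.8389 $


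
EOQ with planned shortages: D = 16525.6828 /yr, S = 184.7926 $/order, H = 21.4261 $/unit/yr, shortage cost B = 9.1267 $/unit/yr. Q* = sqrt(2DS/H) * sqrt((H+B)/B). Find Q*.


sqrt(2DS/H) = 533.9068
sqrt((H+B)/B) = 1.8297
Q* = 533.9068 * 1.8297 = 976.8639

976.8639 units


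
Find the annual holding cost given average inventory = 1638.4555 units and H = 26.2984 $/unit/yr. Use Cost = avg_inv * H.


Cost = 1638.4555 * 26.2984 = 43088.7581

43088.7581 $/yr


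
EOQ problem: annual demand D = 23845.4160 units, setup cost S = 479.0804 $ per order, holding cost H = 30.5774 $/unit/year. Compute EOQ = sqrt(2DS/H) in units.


2*D*S = 2 * 23845.4160 * 479.0804 = 22847742.8709
2*D*S/H = 747210.1248
EOQ = sqrt(747210.1248) = 864.4132

864.4132 units


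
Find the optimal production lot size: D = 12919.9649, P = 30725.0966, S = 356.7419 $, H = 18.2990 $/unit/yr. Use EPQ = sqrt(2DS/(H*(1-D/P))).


1 - D/P = 1 - 0.4205 = 0.5795
H*(1-D/P) = 10.6042
2DS = 9218185.6527
EPQ = sqrt(869292.9549) = 932.3588

932.3588 units


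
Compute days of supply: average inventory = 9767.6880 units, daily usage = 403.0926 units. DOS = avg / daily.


DOS = 9767.6880 / 403.0926 = 24.2319

24.2319 days


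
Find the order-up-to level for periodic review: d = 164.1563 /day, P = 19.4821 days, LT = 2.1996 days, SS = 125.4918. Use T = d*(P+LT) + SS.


P + LT = 21.6817
d*(P+LT) = 164.1563 * 21.6817 = 3559.1876
T = 3559.1876 + 125.4918 = 3684.6794

3684.6794 units


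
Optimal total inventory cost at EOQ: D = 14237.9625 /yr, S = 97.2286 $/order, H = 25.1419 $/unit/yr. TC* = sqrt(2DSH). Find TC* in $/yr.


2*D*S*H = 69609732.9226
TC* = sqrt(69609732.9226) = 8343.2447

8343.2447 $/yr


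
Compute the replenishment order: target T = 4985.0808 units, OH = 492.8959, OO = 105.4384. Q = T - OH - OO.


Inventory position = OH + OO = 492.8959 + 105.4384 = 598.3343
Q = 4985.0808 - 598.3343 = 4386.7465

4386.7465 units


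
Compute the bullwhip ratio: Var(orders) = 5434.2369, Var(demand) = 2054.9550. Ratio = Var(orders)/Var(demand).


BW = 5434.2369 / 2054.9550 = 2.6445

2.6445


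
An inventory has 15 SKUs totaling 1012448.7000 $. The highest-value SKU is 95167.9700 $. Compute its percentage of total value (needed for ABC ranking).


Top item = 95167.9700
Total = 1012448.7000
Percentage = 95167.9700 / 1012448.7000 * 100 = 9.3998

9.3998%


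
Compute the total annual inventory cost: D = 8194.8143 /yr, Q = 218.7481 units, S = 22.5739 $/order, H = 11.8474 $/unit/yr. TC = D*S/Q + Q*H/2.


Ordering cost = D*S/Q = 845.6710
Holding cost = Q*H/2 = 1295.7981
TC = 845.6710 + 1295.7981 = 2141.4691

2141.4691 $/yr


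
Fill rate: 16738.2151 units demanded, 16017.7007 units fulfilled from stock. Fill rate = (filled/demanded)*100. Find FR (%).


FR = 16017.7007 / 16738.2151 * 100 = 95.6954

95.6954%


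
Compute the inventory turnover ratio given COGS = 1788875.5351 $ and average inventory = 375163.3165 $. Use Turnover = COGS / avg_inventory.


Turnover = 1788875.5351 / 375163.3165 = 4.7683

4.7683


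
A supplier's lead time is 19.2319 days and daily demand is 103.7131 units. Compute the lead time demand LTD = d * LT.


LTD = 103.7131 * 19.2319 = 1994.6000

1994.6000 units


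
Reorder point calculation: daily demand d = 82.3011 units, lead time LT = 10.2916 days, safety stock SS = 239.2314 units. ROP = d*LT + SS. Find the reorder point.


d*LT = 82.3011 * 10.2916 = 847.0100
ROP = 847.0100 + 239.2314 = 1086.2414

1086.2414 units


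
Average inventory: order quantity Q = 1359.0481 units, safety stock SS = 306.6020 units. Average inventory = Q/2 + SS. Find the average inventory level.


Q/2 = 679.5240
Avg = 679.5240 + 306.6020 = 986.1260

986.1260 units


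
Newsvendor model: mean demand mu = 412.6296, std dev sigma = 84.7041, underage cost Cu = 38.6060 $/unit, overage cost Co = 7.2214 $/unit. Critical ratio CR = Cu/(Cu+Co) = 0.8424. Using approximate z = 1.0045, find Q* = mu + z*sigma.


CR = Cu/(Cu+Co) = 38.6060/(38.6060+7.2214) = 0.8424
z = 1.0045
Q* = 412.6296 + 1.0045 * 84.7041 = 497.7149

497.7149 units


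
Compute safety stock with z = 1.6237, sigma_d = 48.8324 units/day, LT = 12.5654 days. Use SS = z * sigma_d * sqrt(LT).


sqrt(LT) = sqrt(12.5654) = 3.5448
SS = 1.6237 * 48.8324 * 3.5448 = 281.0619

281.0619 units


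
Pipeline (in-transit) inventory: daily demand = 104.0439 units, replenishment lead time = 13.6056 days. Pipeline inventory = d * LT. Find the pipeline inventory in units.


Pipeline = 104.0439 * 13.6056 = 1415.5797

1415.5797 units


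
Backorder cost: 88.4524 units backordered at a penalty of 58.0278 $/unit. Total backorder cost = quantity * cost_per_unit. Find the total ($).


Total = 88.4524 * 58.0278 = 5132.6982

5132.6982 $


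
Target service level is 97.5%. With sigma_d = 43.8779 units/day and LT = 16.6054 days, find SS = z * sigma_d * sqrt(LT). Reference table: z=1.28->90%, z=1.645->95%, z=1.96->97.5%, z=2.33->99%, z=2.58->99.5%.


From the table, SL = 97.5% corresponds to z = 1.96
sqrt(LT) = sqrt(16.6054) = 4.0750
SS = 1.96 * 43.8779 * 4.0750 = 350.4504

350.4504 units


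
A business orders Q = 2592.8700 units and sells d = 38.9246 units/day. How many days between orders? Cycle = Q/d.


Cycle = 2592.8700 / 38.9246 = 66.6126

66.6126 days


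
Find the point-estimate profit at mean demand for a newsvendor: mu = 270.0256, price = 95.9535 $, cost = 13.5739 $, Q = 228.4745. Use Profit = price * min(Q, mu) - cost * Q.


Sales at mu = min(228.4745, 270.0256) = 228.4745
Revenue = 95.9535 * 228.4745 = 21922.9279
Total cost = 13.5739 * 228.4745 = 3101.2900
Profit = 21922.9279 - 3101.2900 = 18821.6379

18821.6379 $


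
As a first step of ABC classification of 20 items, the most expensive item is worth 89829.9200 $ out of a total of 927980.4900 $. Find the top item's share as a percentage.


Top item = 89829.9200
Total = 927980.4900
Percentage = 89829.9200 / 927980.4900 * 100 = 9.6802

9.6802%


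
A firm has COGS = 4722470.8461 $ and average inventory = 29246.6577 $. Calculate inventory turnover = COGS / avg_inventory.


Turnover = 4722470.8461 / 29246.6577 = 161.4704

161.4704


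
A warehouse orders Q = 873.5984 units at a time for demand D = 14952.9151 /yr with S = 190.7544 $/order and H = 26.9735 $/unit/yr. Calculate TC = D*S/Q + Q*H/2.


Ordering cost = D*S/Q = 3265.0407
Holding cost = Q*H/2 = 11782.0032
TC = 3265.0407 + 11782.0032 = 15047.0439

15047.0439 $/yr


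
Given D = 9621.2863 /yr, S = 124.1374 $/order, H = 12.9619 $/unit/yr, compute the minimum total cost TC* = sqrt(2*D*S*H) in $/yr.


2*D*S*H = 30962387.7707
TC* = sqrt(30962387.7707) = 5564.3857

5564.3857 $/yr


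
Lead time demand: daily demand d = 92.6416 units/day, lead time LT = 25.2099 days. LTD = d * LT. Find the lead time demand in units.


LTD = 92.6416 * 25.2099 = 2335.4855

2335.4855 units


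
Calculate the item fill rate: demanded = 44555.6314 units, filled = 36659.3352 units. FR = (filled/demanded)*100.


FR = 36659.3352 / 44555.6314 * 100 = 82.2777

82.2777%


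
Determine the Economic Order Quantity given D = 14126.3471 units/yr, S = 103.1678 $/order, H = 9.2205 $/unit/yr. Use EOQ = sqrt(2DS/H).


2*D*S = 2 * 14126.3471 * 103.1678 = 2914768.3047
2*D*S/H = 316118.2479
EOQ = sqrt(316118.2479) = 562.2439

562.2439 units


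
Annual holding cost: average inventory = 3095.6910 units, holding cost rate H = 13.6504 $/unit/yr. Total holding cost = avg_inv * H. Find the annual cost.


Cost = 3095.6910 * 13.6504 = 42257.4204

42257.4204 $/yr


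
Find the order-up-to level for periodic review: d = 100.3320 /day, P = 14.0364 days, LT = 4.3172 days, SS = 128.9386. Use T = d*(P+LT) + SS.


P + LT = 18.3536
d*(P+LT) = 100.3320 * 18.3536 = 1841.4534
T = 1841.4534 + 128.9386 = 1970.3920

1970.3920 units


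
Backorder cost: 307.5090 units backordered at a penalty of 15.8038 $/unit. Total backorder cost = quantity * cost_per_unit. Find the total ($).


Total = 307.5090 * 15.8038 = 4859.8107

4859.8107 $


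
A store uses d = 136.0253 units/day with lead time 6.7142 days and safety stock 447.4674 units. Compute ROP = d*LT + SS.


d*LT = 136.0253 * 6.7142 = 913.3011
ROP = 913.3011 + 447.4674 = 1360.7685

1360.7685 units


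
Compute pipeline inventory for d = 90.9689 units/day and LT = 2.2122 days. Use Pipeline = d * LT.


Pipeline = 90.9689 * 2.2122 = 201.2414

201.2414 units


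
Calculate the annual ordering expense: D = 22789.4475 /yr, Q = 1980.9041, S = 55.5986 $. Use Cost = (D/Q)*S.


Number of orders = D/Q = 11.5046
Cost = 11.5046 * 55.5986 = 639.6379

639.6379 $/yr


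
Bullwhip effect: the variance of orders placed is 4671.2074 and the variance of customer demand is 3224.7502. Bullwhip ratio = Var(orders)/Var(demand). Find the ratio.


BW = 4671.2074 / 3224.7502 = 1.4485

1.4485


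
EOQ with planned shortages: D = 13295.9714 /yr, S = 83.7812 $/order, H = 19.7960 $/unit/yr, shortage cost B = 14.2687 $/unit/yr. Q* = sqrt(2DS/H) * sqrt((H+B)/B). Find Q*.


sqrt(2DS/H) = 335.4746
sqrt((H+B)/B) = 1.5451
Q* = 335.4746 * 1.5451 = 518.3459

518.3459 units


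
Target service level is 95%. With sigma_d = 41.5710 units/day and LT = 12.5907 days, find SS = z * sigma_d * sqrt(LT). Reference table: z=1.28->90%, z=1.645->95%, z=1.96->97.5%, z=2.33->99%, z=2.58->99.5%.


From the table, SL = 95% corresponds to z = 1.645
sqrt(LT) = sqrt(12.5907) = 3.5483
SS = 1.645 * 41.5710 * 3.5483 = 242.6506

242.6506 units


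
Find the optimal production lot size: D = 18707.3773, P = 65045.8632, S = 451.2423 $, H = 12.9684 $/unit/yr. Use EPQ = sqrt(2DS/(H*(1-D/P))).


1 - D/P = 1 - 0.2876 = 0.7124
H*(1-D/P) = 9.2387
2DS = 16883119.9196
EPQ = sqrt(1827444.3054) = 1351.8300

1351.8300 units


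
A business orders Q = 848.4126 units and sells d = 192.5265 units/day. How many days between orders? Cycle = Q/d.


Cycle = 848.4126 / 192.5265 = 4.4067

4.4067 days


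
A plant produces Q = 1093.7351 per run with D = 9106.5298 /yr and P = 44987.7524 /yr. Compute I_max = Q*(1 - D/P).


D/P = 0.2024
1 - D/P = 0.7976
I_max = 1093.7351 * 0.7976 = 872.3386

872.3386 units


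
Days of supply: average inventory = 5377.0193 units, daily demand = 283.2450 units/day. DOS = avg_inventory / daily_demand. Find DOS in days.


DOS = 5377.0193 / 283.2450 = 18.9836

18.9836 days


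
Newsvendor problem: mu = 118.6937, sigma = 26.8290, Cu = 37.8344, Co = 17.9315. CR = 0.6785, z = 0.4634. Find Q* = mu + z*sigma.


CR = Cu/(Cu+Co) = 37.8344/(37.8344+17.9315) = 0.6785
z = 0.4634
Q* = 118.6937 + 0.4634 * 26.8290 = 131.1263

131.1263 units


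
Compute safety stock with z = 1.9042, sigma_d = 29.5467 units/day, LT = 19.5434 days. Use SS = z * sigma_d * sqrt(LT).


sqrt(LT) = sqrt(19.5434) = 4.4208
SS = 1.9042 * 29.5467 * 4.4208 = 248.7262

248.7262 units


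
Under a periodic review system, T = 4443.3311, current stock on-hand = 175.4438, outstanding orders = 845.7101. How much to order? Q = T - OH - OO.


Inventory position = OH + OO = 175.4438 + 845.7101 = 1021.1539
Q = 4443.3311 - 1021.1539 = 3422.1772

3422.1772 units


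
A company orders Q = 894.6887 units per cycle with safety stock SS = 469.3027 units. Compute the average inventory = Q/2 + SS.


Q/2 = 447.3444
Avg = 447.3444 + 469.3027 = 916.6471

916.6471 units


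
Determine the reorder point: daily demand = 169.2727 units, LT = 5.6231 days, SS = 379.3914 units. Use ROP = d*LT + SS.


d*LT = 169.2727 * 5.6231 = 951.8373
ROP = 951.8373 + 379.3914 = 1331.2287

1331.2287 units


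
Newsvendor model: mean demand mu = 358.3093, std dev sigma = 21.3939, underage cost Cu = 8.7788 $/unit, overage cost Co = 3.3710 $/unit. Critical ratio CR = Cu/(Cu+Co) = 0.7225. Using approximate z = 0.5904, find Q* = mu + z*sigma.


CR = Cu/(Cu+Co) = 8.7788/(8.7788+3.3710) = 0.7225
z = 0.5904
Q* = 358.3093 + 0.5904 * 21.3939 = 370.9403

370.9403 units


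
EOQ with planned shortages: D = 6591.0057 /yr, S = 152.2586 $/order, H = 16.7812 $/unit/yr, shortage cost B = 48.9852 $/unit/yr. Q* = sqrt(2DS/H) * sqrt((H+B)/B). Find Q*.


sqrt(2DS/H) = 345.8360
sqrt((H+B)/B) = 1.1587
Q* = 345.8360 * 1.1587 = 400.7189

400.7189 units


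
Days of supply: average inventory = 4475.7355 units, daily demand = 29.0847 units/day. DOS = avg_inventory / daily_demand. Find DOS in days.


DOS = 4475.7355 / 29.0847 = 153.8863

153.8863 days


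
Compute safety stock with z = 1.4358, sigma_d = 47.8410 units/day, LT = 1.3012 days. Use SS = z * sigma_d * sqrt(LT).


sqrt(LT) = sqrt(1.3012) = 1.1407
SS = 1.4358 * 47.8410 * 1.1407 = 78.3549

78.3549 units


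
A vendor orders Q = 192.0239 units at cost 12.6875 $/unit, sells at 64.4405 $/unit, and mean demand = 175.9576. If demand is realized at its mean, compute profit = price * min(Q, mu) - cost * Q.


Sales at mu = min(192.0239, 175.9576) = 175.9576
Revenue = 64.4405 * 175.9576 = 11338.7957
Total cost = 12.6875 * 192.0239 = 2436.3032
Profit = 11338.7957 - 2436.3032 = 8902.4925

8902.4925 $


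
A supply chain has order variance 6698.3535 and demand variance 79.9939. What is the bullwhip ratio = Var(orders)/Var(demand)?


BW = 6698.3535 / 79.9939 = 83.7358

83.7358


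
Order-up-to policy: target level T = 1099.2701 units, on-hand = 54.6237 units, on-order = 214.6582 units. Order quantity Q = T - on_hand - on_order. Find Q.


Inventory position = OH + OO = 54.6237 + 214.6582 = 269.2819
Q = 1099.2701 - 269.2819 = 829.9882

829.9882 units


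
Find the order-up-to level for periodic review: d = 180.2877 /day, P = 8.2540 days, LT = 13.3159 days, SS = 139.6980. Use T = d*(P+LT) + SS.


P + LT = 21.5699
d*(P+LT) = 180.2877 * 21.5699 = 3888.7877
T = 3888.7877 + 139.6980 = 4028.4857

4028.4857 units


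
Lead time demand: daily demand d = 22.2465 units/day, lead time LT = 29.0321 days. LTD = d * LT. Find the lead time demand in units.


LTD = 22.2465 * 29.0321 = 645.8626

645.8626 units


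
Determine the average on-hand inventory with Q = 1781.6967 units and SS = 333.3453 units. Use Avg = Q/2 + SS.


Q/2 = 890.8483
Avg = 890.8483 + 333.3453 = 1224.1936

1224.1936 units


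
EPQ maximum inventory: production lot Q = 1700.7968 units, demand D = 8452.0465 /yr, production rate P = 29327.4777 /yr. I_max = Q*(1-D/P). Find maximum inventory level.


D/P = 0.2882
1 - D/P = 0.7118
I_max = 1700.7968 * 0.7118 = 1210.6349

1210.6349 units


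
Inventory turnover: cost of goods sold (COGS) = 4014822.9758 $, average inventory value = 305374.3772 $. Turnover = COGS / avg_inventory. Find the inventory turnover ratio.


Turnover = 4014822.9758 / 305374.3772 = 13.1472

13.1472


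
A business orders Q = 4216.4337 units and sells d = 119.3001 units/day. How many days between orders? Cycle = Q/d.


Cycle = 4216.4337 / 119.3001 = 35.3431

35.3431 days


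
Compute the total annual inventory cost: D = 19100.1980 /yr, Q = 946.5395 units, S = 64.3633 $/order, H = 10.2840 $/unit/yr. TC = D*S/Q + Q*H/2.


Ordering cost = D*S/Q = 1298.7855
Holding cost = Q*H/2 = 4867.1061
TC = 1298.7855 + 4867.1061 = 6165.8916

6165.8916 $/yr


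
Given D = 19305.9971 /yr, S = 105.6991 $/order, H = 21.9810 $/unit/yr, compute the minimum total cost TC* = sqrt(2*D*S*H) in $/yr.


2*D*S*H = 89710022.9875
TC* = sqrt(89710022.9875) = 9471.5375

9471.5375 $/yr


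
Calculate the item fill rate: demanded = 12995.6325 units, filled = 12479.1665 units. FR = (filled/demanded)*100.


FR = 12479.1665 / 12995.6325 * 100 = 96.0258

96.0258%
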